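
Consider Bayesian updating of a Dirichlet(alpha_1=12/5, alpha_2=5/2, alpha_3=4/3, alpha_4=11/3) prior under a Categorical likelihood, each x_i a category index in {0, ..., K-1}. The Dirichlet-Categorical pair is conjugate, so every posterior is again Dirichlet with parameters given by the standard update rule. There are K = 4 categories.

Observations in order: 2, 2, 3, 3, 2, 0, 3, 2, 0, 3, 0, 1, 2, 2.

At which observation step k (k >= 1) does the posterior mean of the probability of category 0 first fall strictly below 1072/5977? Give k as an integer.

obs 1: x=2 → posterior Dirichlet(12/5, 5/2, 7/3, 11/3)
obs 2: x=2 → posterior Dirichlet(12/5, 5/2, 10/3, 11/3)
obs 3: x=3 → posterior Dirichlet(12/5, 5/2, 10/3, 14/3)
obs 4: x=3 → posterior Dirichlet(12/5, 5/2, 10/3, 17/3)
obs 5: x=2 → posterior Dirichlet(12/5, 5/2, 13/3, 17/3)
obs 6: x=0 → posterior Dirichlet(17/5, 5/2, 13/3, 17/3)
obs 7: x=3 → posterior Dirichlet(17/5, 5/2, 13/3, 20/3)
obs 8: x=2 → posterior Dirichlet(17/5, 5/2, 16/3, 20/3)
obs 9: x=0 → posterior Dirichlet(22/5, 5/2, 16/3, 20/3)
obs 10: x=3 → posterior Dirichlet(22/5, 5/2, 16/3, 23/3)
obs 11: x=0 → posterior Dirichlet(27/5, 5/2, 16/3, 23/3)
obs 12: x=1 → posterior Dirichlet(27/5, 7/2, 16/3, 23/3)
obs 13: x=2 → posterior Dirichlet(27/5, 7/2, 19/3, 23/3)
obs 14: x=2 → posterior Dirichlet(27/5, 7/2, 22/3, 23/3)

k = 4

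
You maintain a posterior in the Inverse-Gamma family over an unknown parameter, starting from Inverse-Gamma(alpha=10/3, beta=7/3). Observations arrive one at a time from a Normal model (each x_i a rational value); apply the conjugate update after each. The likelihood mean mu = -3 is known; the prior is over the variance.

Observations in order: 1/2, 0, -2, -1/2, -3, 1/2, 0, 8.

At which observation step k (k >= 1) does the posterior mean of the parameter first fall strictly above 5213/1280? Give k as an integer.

obs 1: x=1/2 → posterior Inverse-Gamma(23/6, 203/24)
obs 2: x=0 → posterior Inverse-Gamma(13/3, 311/24)
obs 3: x=-2 → posterior Inverse-Gamma(29/6, 323/24)
obs 4: x=-1/2 → posterior Inverse-Gamma(16/3, 199/12)
obs 5: x=-3 → posterior Inverse-Gamma(35/6, 199/12)
obs 6: x=1/2 → posterior Inverse-Gamma(19/3, 545/24)
obs 7: x=0 → posterior Inverse-Gamma(41/6, 653/24)
obs 8: x=8 → posterior Inverse-Gamma(22/3, 2105/24)

k = 6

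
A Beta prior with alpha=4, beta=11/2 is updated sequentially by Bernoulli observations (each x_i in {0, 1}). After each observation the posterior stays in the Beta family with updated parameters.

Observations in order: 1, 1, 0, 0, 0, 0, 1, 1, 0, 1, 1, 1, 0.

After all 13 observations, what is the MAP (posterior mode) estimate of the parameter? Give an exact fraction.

obs 1: x=1 → posterior Beta(5, 11/2)
obs 2: x=1 → posterior Beta(6, 11/2)
obs 3: x=0 → posterior Beta(6, 13/2)
obs 4: x=0 → posterior Beta(6, 15/2)
obs 5: x=0 → posterior Beta(6, 17/2)
obs 6: x=0 → posterior Beta(6, 19/2)
obs 7: x=1 → posterior Beta(7, 19/2)
obs 8: x=1 → posterior Beta(8, 19/2)
obs 9: x=0 → posterior Beta(8, 21/2)
obs 10: x=1 → posterior Beta(9, 21/2)
obs 11: x=1 → posterior Beta(10, 21/2)
obs 12: x=1 → posterior Beta(11, 21/2)
obs 13: x=0 → posterior Beta(11, 23/2)

20/41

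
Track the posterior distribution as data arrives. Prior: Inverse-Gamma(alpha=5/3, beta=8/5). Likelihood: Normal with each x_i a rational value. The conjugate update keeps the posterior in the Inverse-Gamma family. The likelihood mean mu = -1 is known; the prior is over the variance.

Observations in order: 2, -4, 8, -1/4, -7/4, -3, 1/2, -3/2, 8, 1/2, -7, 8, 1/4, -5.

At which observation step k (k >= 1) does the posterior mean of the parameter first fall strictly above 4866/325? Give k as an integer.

k = 3

obs 1: x=2 → posterior Inverse-Gamma(13/6, 61/10)
obs 2: x=-4 → posterior Inverse-Gamma(8/3, 53/5)
obs 3: x=8 → posterior Inverse-Gamma(19/6, 511/10)
obs 4: x=-1/4 → posterior Inverse-Gamma(11/3, 8221/160)
obs 5: x=-7/4 → posterior Inverse-Gamma(25/6, 4133/80)
obs 6: x=-3 → posterior Inverse-Gamma(14/3, 4293/80)
obs 7: x=1/2 → posterior Inverse-Gamma(31/6, 4383/80)
obs 8: x=-3/2 → posterior Inverse-Gamma(17/3, 4393/80)
obs 9: x=8 → posterior Inverse-Gamma(37/6, 7633/80)
obs 10: x=1/2 → posterior Inverse-Gamma(20/3, 7723/80)
obs 11: x=-7 → posterior Inverse-Gamma(43/6, 9163/80)
obs 12: x=8 → posterior Inverse-Gamma(23/3, 12403/80)
obs 13: x=1/4 → posterior Inverse-Gamma(49/6, 24931/160)
obs 14: x=-5 → posterior Inverse-Gamma(26/3, 26211/160)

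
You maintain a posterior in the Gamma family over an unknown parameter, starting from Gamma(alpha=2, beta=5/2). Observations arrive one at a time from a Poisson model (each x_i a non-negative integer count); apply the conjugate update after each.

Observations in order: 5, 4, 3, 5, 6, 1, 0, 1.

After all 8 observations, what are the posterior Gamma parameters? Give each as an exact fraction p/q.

alpha=27, beta=21/2

obs 1: x=5 → posterior Gamma(7, 7/2)
obs 2: x=4 → posterior Gamma(11, 9/2)
obs 3: x=3 → posterior Gamma(14, 11/2)
obs 4: x=5 → posterior Gamma(19, 13/2)
obs 5: x=6 → posterior Gamma(25, 15/2)
obs 6: x=1 → posterior Gamma(26, 17/2)
obs 7: x=0 → posterior Gamma(26, 19/2)
obs 8: x=1 → posterior Gamma(27, 21/2)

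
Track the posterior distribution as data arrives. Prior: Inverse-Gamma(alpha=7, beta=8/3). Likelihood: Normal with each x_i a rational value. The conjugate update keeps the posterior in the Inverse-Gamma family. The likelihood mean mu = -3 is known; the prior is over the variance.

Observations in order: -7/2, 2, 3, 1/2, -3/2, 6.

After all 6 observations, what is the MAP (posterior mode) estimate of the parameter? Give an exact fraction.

1945/264

obs 1: x=-7/2 → posterior Inverse-Gamma(15/2, 67/24)
obs 2: x=2 → posterior Inverse-Gamma(8, 367/24)
obs 3: x=3 → posterior Inverse-Gamma(17/2, 799/24)
obs 4: x=1/2 → posterior Inverse-Gamma(9, 473/12)
obs 5: x=-3/2 → posterior Inverse-Gamma(19/2, 973/24)
obs 6: x=6 → posterior Inverse-Gamma(10, 1945/24)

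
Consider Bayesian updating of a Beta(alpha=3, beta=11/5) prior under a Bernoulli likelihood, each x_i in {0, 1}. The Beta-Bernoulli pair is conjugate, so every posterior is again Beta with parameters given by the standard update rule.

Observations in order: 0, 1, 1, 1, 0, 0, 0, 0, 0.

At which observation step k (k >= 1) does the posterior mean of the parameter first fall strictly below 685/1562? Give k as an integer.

k = 9

obs 1: x=0 → posterior Beta(3, 16/5)
obs 2: x=1 → posterior Beta(4, 16/5)
obs 3: x=1 → posterior Beta(5, 16/5)
obs 4: x=1 → posterior Beta(6, 16/5)
obs 5: x=0 → posterior Beta(6, 21/5)
obs 6: x=0 → posterior Beta(6, 26/5)
obs 7: x=0 → posterior Beta(6, 31/5)
obs 8: x=0 → posterior Beta(6, 36/5)
obs 9: x=0 → posterior Beta(6, 41/5)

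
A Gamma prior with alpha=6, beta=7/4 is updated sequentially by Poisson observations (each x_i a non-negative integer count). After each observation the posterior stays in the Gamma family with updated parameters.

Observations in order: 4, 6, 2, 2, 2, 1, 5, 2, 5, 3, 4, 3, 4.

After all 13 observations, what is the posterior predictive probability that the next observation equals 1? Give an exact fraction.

2364877023373070850916422688735116938629517330261960301068077259318193253271985619173356/18916090914343148902732948164888178025230522654839008462707675501574027761653155921310801

obs 1: x=4 → posterior Gamma(10, 11/4)
obs 2: x=6 → posterior Gamma(16, 15/4)
obs 3: x=2 → posterior Gamma(18, 19/4)
obs 4: x=2 → posterior Gamma(20, 23/4)
obs 5: x=2 → posterior Gamma(22, 27/4)
obs 6: x=1 → posterior Gamma(23, 31/4)
obs 7: x=5 → posterior Gamma(28, 35/4)
obs 8: x=2 → posterior Gamma(30, 39/4)
obs 9: x=5 → posterior Gamma(35, 43/4)
obs 10: x=3 → posterior Gamma(38, 47/4)
obs 11: x=4 → posterior Gamma(42, 51/4)
obs 12: x=3 → posterior Gamma(45, 55/4)
obs 13: x=4 → posterior Gamma(49, 59/4)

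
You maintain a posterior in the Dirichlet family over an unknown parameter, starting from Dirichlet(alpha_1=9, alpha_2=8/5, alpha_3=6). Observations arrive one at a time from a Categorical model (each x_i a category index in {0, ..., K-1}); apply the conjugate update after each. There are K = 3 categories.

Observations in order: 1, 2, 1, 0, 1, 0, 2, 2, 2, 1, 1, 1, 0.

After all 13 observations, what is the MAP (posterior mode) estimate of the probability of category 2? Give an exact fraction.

45/133

obs 1: x=1 → posterior Dirichlet(9, 13/5, 6)
obs 2: x=2 → posterior Dirichlet(9, 13/5, 7)
obs 3: x=1 → posterior Dirichlet(9, 18/5, 7)
obs 4: x=0 → posterior Dirichlet(10, 18/5, 7)
obs 5: x=1 → posterior Dirichlet(10, 23/5, 7)
obs 6: x=0 → posterior Dirichlet(11, 23/5, 7)
obs 7: x=2 → posterior Dirichlet(11, 23/5, 8)
obs 8: x=2 → posterior Dirichlet(11, 23/5, 9)
obs 9: x=2 → posterior Dirichlet(11, 23/5, 10)
obs 10: x=1 → posterior Dirichlet(11, 28/5, 10)
obs 11: x=1 → posterior Dirichlet(11, 33/5, 10)
obs 12: x=1 → posterior Dirichlet(11, 38/5, 10)
obs 13: x=0 → posterior Dirichlet(12, 38/5, 10)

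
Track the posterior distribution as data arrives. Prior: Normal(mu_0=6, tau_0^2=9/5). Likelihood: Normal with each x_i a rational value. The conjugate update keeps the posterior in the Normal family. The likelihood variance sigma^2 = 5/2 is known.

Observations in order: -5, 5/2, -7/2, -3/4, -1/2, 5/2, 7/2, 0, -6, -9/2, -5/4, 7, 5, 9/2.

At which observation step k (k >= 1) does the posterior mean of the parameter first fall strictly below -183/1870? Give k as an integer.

obs 1: x=-5 → posterior Normal(60/43, 45/43)
obs 2: x=5/2 → posterior Normal(105/61, 45/61)
obs 3: x=-7/2 → posterior Normal(42/79, 45/79)
obs 4: x=-3/4 → posterior Normal(57/194, 45/97)
obs 5: x=-1/2 → posterior Normal(39/230, 9/23)
obs 6: x=5/2 → posterior Normal(129/266, 45/133)
obs 7: x=7/2 → posterior Normal(255/302, 45/151)
obs 8: x=0 → posterior Normal(255/338, 45/169)
obs 9: x=-6 → posterior Normal(39/374, 45/187)
obs 10: x=-9/2 → posterior Normal(-3/10, 9/41)
obs 11: x=-5/4 → posterior Normal(-84/223, 45/223)
obs 12: x=7 → posterior Normal(42/241, 45/241)
obs 13: x=5 → posterior Normal(132/259, 45/259)
obs 14: x=9/2 → posterior Normal(213/277, 45/277)

k = 10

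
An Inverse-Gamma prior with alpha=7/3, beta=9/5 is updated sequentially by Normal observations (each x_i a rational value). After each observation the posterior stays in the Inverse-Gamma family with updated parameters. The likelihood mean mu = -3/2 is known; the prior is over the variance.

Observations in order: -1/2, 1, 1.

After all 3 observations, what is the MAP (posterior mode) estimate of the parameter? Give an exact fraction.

obs 1: x=-1/2 → posterior Inverse-Gamma(17/6, 23/10)
obs 2: x=1 → posterior Inverse-Gamma(10/3, 217/40)
obs 3: x=1 → posterior Inverse-Gamma(23/6, 171/20)

513/290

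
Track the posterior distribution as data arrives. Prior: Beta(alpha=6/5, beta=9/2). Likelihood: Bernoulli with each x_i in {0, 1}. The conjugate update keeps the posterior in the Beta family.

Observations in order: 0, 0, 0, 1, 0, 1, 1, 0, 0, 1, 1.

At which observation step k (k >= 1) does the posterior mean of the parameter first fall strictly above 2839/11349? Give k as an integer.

obs 1: x=0 → posterior Beta(6/5, 11/2)
obs 2: x=0 → posterior Beta(6/5, 13/2)
obs 3: x=0 → posterior Beta(6/5, 15/2)
obs 4: x=1 → posterior Beta(11/5, 15/2)
obs 5: x=0 → posterior Beta(11/5, 17/2)
obs 6: x=1 → posterior Beta(16/5, 17/2)
obs 7: x=1 → posterior Beta(21/5, 17/2)
obs 8: x=0 → posterior Beta(21/5, 19/2)
obs 9: x=0 → posterior Beta(21/5, 21/2)
obs 10: x=1 → posterior Beta(26/5, 21/2)
obs 11: x=1 → posterior Beta(31/5, 21/2)

k = 6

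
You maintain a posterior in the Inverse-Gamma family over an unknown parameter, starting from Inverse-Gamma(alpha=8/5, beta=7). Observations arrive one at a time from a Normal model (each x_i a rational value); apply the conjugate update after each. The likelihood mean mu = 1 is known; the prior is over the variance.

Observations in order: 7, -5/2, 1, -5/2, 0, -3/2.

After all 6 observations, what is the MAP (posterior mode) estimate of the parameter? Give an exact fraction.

obs 1: x=7 → posterior Inverse-Gamma(21/10, 25)
obs 2: x=-5/2 → posterior Inverse-Gamma(13/5, 249/8)
obs 3: x=1 → posterior Inverse-Gamma(31/10, 249/8)
obs 4: x=-5/2 → posterior Inverse-Gamma(18/5, 149/4)
obs 5: x=0 → posterior Inverse-Gamma(41/10, 151/4)
obs 6: x=-3/2 → posterior Inverse-Gamma(23/5, 327/8)

1635/224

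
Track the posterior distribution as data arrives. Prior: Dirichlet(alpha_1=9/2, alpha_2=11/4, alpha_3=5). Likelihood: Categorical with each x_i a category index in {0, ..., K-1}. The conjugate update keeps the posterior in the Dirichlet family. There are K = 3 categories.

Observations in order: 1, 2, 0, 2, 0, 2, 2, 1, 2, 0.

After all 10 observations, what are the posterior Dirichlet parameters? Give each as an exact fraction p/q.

obs 1: x=1 → posterior Dirichlet(9/2, 15/4, 5)
obs 2: x=2 → posterior Dirichlet(9/2, 15/4, 6)
obs 3: x=0 → posterior Dirichlet(11/2, 15/4, 6)
obs 4: x=2 → posterior Dirichlet(11/2, 15/4, 7)
obs 5: x=0 → posterior Dirichlet(13/2, 15/4, 7)
obs 6: x=2 → posterior Dirichlet(13/2, 15/4, 8)
obs 7: x=2 → posterior Dirichlet(13/2, 15/4, 9)
obs 8: x=1 → posterior Dirichlet(13/2, 19/4, 9)
obs 9: x=2 → posterior Dirichlet(13/2, 19/4, 10)
obs 10: x=0 → posterior Dirichlet(15/2, 19/4, 10)

alpha_1=15/2, alpha_2=19/4, alpha_3=10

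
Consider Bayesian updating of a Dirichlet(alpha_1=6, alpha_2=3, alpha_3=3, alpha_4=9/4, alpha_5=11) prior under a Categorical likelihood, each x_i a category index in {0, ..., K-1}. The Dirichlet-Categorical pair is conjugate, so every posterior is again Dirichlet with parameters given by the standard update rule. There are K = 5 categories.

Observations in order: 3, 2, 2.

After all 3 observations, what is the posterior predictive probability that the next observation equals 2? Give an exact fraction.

20/113

obs 1: x=3 → posterior Dirichlet(6, 3, 3, 13/4, 11)
obs 2: x=2 → posterior Dirichlet(6, 3, 4, 13/4, 11)
obs 3: x=2 → posterior Dirichlet(6, 3, 5, 13/4, 11)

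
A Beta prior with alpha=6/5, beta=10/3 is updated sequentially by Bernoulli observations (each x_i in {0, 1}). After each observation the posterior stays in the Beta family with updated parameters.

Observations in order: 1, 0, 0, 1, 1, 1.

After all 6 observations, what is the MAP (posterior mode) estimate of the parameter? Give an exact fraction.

63/128

obs 1: x=1 → posterior Beta(11/5, 10/3)
obs 2: x=0 → posterior Beta(11/5, 13/3)
obs 3: x=0 → posterior Beta(11/5, 16/3)
obs 4: x=1 → posterior Beta(16/5, 16/3)
obs 5: x=1 → posterior Beta(21/5, 16/3)
obs 6: x=1 → posterior Beta(26/5, 16/3)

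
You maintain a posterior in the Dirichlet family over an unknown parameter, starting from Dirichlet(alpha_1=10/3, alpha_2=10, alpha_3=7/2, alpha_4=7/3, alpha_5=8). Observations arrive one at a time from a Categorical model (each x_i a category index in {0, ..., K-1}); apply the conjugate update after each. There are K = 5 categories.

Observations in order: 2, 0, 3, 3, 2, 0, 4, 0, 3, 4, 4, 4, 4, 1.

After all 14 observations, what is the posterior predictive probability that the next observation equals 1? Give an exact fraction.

66/247

obs 1: x=2 → posterior Dirichlet(10/3, 10, 9/2, 7/3, 8)
obs 2: x=0 → posterior Dirichlet(13/3, 10, 9/2, 7/3, 8)
obs 3: x=3 → posterior Dirichlet(13/3, 10, 9/2, 10/3, 8)
obs 4: x=3 → posterior Dirichlet(13/3, 10, 9/2, 13/3, 8)
obs 5: x=2 → posterior Dirichlet(13/3, 10, 11/2, 13/3, 8)
obs 6: x=0 → posterior Dirichlet(16/3, 10, 11/2, 13/3, 8)
obs 7: x=4 → posterior Dirichlet(16/3, 10, 11/2, 13/3, 9)
obs 8: x=0 → posterior Dirichlet(19/3, 10, 11/2, 13/3, 9)
obs 9: x=3 → posterior Dirichlet(19/3, 10, 11/2, 16/3, 9)
obs 10: x=4 → posterior Dirichlet(19/3, 10, 11/2, 16/3, 10)
obs 11: x=4 → posterior Dirichlet(19/3, 10, 11/2, 16/3, 11)
obs 12: x=4 → posterior Dirichlet(19/3, 10, 11/2, 16/3, 12)
obs 13: x=4 → posterior Dirichlet(19/3, 10, 11/2, 16/3, 13)
obs 14: x=1 → posterior Dirichlet(19/3, 11, 11/2, 16/3, 13)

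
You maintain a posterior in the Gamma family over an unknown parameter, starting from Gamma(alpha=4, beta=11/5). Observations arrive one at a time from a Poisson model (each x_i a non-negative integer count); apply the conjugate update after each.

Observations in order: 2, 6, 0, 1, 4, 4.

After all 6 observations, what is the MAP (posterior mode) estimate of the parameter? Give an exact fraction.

100/41

obs 1: x=2 → posterior Gamma(6, 16/5)
obs 2: x=6 → posterior Gamma(12, 21/5)
obs 3: x=0 → posterior Gamma(12, 26/5)
obs 4: x=1 → posterior Gamma(13, 31/5)
obs 5: x=4 → posterior Gamma(17, 36/5)
obs 6: x=4 → posterior Gamma(21, 41/5)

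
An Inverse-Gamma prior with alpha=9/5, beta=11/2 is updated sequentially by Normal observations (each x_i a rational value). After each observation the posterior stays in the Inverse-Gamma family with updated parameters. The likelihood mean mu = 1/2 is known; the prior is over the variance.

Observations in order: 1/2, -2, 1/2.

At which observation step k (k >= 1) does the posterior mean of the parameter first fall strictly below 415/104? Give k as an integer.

obs 1: x=1/2 → posterior Inverse-Gamma(23/10, 11/2)
obs 2: x=-2 → posterior Inverse-Gamma(14/5, 69/8)
obs 3: x=1/2 → posterior Inverse-Gamma(33/10, 69/8)

k = 3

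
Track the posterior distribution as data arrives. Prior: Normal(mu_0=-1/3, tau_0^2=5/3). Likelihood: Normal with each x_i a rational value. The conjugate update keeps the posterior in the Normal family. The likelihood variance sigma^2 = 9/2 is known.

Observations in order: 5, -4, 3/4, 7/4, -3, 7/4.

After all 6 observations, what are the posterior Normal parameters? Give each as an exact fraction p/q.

obs 1: x=5 → posterior Normal(41/37, 45/37)
obs 2: x=-4 → posterior Normal(1/47, 45/47)
obs 3: x=3/4 → posterior Normal(17/114, 15/19)
obs 4: x=7/4 → posterior Normal(26/67, 45/67)
obs 5: x=-3 → posterior Normal(-4/77, 45/77)
obs 6: x=7/4 → posterior Normal(9/58, 15/29)

mu_0=9/58, tau_0^2=15/29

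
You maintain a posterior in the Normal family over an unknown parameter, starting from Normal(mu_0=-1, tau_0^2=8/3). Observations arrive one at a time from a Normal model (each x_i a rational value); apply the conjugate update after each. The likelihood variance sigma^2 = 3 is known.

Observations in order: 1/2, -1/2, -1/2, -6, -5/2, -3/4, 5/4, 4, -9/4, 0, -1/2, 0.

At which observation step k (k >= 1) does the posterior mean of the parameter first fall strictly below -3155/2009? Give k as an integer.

k = 5

obs 1: x=1/2 → posterior Normal(-5/17, 24/17)
obs 2: x=-1/2 → posterior Normal(-9/25, 24/25)
obs 3: x=-1/2 → posterior Normal(-13/33, 8/11)
obs 4: x=-6 → posterior Normal(-61/41, 24/41)
obs 5: x=-5/2 → posterior Normal(-81/49, 24/49)
obs 6: x=-3/4 → posterior Normal(-29/19, 8/19)
obs 7: x=5/4 → posterior Normal(-77/65, 24/65)
obs 8: x=4 → posterior Normal(-45/73, 24/73)
obs 9: x=-9/4 → posterior Normal(-7/9, 8/27)
obs 10: x=0 → posterior Normal(-63/89, 24/89)
obs 11: x=-1/2 → posterior Normal(-67/97, 24/97)
obs 12: x=0 → posterior Normal(-67/105, 8/35)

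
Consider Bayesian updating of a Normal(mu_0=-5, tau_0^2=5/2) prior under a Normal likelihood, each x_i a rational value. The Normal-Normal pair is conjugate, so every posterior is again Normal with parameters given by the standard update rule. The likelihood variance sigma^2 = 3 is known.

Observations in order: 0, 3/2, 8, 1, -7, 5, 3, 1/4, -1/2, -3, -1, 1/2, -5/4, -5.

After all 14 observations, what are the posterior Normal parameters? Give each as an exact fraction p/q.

obs 1: x=0 → posterior Normal(-30/11, 15/11)
obs 2: x=3/2 → posterior Normal(-45/32, 15/16)
obs 3: x=8 → posterior Normal(5/6, 5/7)
obs 4: x=1 → posterior Normal(45/52, 15/26)
obs 5: x=-7 → posterior Normal(-25/62, 15/31)
obs 6: x=5 → posterior Normal(25/72, 5/12)
obs 7: x=3 → posterior Normal(55/82, 15/41)
obs 8: x=1/4 → posterior Normal(5/8, 15/46)
obs 9: x=-1/2 → posterior Normal(35/68, 5/17)
obs 10: x=-3 → posterior Normal(45/224, 15/56)
obs 11: x=-1 → posterior Normal(25/244, 15/61)
obs 12: x=1/2 → posterior Normal(35/264, 5/22)
obs 13: x=-5/4 → posterior Normal(5/142, 15/71)
obs 14: x=-5 → posterior Normal(-45/152, 15/76)

mu_0=-45/152, tau_0^2=15/76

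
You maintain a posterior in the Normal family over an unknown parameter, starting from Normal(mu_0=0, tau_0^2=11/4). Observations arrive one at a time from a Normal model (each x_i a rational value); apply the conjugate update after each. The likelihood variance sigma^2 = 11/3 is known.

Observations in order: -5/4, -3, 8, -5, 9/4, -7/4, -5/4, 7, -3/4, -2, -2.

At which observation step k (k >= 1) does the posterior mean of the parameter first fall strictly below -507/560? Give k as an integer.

k = 2

obs 1: x=-5/4 → posterior Normal(-15/28, 11/7)
obs 2: x=-3 → posterior Normal(-51/40, 11/10)
obs 3: x=8 → posterior Normal(45/52, 11/13)
obs 4: x=-5 → posterior Normal(-15/64, 11/16)
obs 5: x=9/4 → posterior Normal(3/19, 11/19)
obs 6: x=-7/4 → posterior Normal(-9/88, 1/2)
obs 7: x=-5/4 → posterior Normal(-6/25, 11/25)
obs 8: x=7 → posterior Normal(15/28, 11/28)
obs 9: x=-3/4 → posterior Normal(51/124, 11/31)
obs 10: x=-2 → posterior Normal(27/136, 11/34)
obs 11: x=-2 → posterior Normal(3/148, 11/37)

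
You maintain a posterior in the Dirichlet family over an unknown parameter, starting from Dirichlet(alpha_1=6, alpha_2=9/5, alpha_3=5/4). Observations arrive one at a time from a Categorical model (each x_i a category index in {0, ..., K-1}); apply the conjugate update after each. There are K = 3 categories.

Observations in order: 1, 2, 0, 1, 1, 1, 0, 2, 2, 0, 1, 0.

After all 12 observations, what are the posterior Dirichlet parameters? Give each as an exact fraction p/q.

alpha_1=10, alpha_2=34/5, alpha_3=17/4

obs 1: x=1 → posterior Dirichlet(6, 14/5, 5/4)
obs 2: x=2 → posterior Dirichlet(6, 14/5, 9/4)
obs 3: x=0 → posterior Dirichlet(7, 14/5, 9/4)
obs 4: x=1 → posterior Dirichlet(7, 19/5, 9/4)
obs 5: x=1 → posterior Dirichlet(7, 24/5, 9/4)
obs 6: x=1 → posterior Dirichlet(7, 29/5, 9/4)
obs 7: x=0 → posterior Dirichlet(8, 29/5, 9/4)
obs 8: x=2 → posterior Dirichlet(8, 29/5, 13/4)
obs 9: x=2 → posterior Dirichlet(8, 29/5, 17/4)
obs 10: x=0 → posterior Dirichlet(9, 29/5, 17/4)
obs 11: x=1 → posterior Dirichlet(9, 34/5, 17/4)
obs 12: x=0 → posterior Dirichlet(10, 34/5, 17/4)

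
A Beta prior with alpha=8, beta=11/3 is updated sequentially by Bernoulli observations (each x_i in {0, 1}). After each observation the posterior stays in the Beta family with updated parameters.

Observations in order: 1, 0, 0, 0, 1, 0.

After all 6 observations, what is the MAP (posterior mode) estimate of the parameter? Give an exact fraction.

27/47

obs 1: x=1 → posterior Beta(9, 11/3)
obs 2: x=0 → posterior Beta(9, 14/3)
obs 3: x=0 → posterior Beta(9, 17/3)
obs 4: x=0 → posterior Beta(9, 20/3)
obs 5: x=1 → posterior Beta(10, 20/3)
obs 6: x=0 → posterior Beta(10, 23/3)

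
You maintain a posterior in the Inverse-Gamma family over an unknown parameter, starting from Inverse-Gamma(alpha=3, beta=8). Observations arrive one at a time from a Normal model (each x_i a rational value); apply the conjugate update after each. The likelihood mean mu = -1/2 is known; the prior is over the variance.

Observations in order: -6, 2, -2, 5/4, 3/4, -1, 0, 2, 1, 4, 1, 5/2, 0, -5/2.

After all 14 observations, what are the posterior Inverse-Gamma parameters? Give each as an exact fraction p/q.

alpha=10, beta=833/16

obs 1: x=-6 → posterior Inverse-Gamma(7/2, 185/8)
obs 2: x=2 → posterior Inverse-Gamma(4, 105/4)
obs 3: x=-2 → posterior Inverse-Gamma(9/2, 219/8)
obs 4: x=5/4 → posterior Inverse-Gamma(5, 925/32)
obs 5: x=3/4 → posterior Inverse-Gamma(11/2, 475/16)
obs 6: x=-1 → posterior Inverse-Gamma(6, 477/16)
obs 7: x=0 → posterior Inverse-Gamma(13/2, 479/16)
obs 8: x=2 → posterior Inverse-Gamma(7, 529/16)
obs 9: x=1 → posterior Inverse-Gamma(15/2, 547/16)
obs 10: x=4 → posterior Inverse-Gamma(8, 709/16)
obs 11: x=1 → posterior Inverse-Gamma(17/2, 727/16)
obs 12: x=5/2 → posterior Inverse-Gamma(9, 799/16)
obs 13: x=0 → posterior Inverse-Gamma(19/2, 801/16)
obs 14: x=-5/2 → posterior Inverse-Gamma(10, 833/16)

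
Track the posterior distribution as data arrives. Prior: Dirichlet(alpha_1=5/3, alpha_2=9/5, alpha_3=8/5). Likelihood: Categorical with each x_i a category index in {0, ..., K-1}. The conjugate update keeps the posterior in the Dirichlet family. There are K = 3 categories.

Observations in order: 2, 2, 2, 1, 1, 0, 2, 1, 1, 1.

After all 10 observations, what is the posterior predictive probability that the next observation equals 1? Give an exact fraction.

51/113

obs 1: x=2 → posterior Dirichlet(5/3, 9/5, 13/5)
obs 2: x=2 → posterior Dirichlet(5/3, 9/5, 18/5)
obs 3: x=2 → posterior Dirichlet(5/3, 9/5, 23/5)
obs 4: x=1 → posterior Dirichlet(5/3, 14/5, 23/5)
obs 5: x=1 → posterior Dirichlet(5/3, 19/5, 23/5)
obs 6: x=0 → posterior Dirichlet(8/3, 19/5, 23/5)
obs 7: x=2 → posterior Dirichlet(8/3, 19/5, 28/5)
obs 8: x=1 → posterior Dirichlet(8/3, 24/5, 28/5)
obs 9: x=1 → posterior Dirichlet(8/3, 29/5, 28/5)
obs 10: x=1 → posterior Dirichlet(8/3, 34/5, 28/5)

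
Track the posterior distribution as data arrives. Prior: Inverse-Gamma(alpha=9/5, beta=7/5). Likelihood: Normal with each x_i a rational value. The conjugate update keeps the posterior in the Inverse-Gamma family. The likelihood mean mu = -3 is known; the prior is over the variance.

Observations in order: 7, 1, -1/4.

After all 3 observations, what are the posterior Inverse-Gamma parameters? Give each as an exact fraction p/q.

alpha=33/10, beta=10109/160

obs 1: x=7 → posterior Inverse-Gamma(23/10, 257/5)
obs 2: x=1 → posterior Inverse-Gamma(14/5, 297/5)
obs 3: x=-1/4 → posterior Inverse-Gamma(33/10, 10109/160)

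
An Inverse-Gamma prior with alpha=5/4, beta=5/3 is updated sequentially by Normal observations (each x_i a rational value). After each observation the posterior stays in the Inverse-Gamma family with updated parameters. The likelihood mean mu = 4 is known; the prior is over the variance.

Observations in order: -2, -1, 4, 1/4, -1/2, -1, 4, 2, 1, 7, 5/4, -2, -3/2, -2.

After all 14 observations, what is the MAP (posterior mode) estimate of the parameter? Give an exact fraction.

obs 1: x=-2 → posterior Inverse-Gamma(7/4, 59/3)
obs 2: x=-1 → posterior Inverse-Gamma(9/4, 193/6)
obs 3: x=4 → posterior Inverse-Gamma(11/4, 193/6)
obs 4: x=1/4 → posterior Inverse-Gamma(13/4, 3763/96)
obs 5: x=-1/2 → posterior Inverse-Gamma(15/4, 4735/96)
obs 6: x=-1 → posterior Inverse-Gamma(17/4, 5935/96)
obs 7: x=4 → posterior Inverse-Gamma(19/4, 5935/96)
obs 8: x=2 → posterior Inverse-Gamma(21/4, 6127/96)
obs 9: x=1 → posterior Inverse-Gamma(23/4, 6559/96)
obs 10: x=7 → posterior Inverse-Gamma(25/4, 6991/96)
obs 11: x=5/4 → posterior Inverse-Gamma(27/4, 3677/48)
obs 12: x=-2 → posterior Inverse-Gamma(29/4, 4541/48)
obs 13: x=-3/2 → posterior Inverse-Gamma(31/4, 5267/48)
obs 14: x=-2 → posterior Inverse-Gamma(33/4, 6131/48)

6131/444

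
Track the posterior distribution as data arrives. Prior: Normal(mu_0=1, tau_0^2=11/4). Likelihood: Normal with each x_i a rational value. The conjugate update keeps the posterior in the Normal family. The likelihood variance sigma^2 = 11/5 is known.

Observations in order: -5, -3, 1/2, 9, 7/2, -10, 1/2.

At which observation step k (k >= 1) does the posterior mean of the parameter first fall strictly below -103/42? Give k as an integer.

k = 2

obs 1: x=-5 → posterior Normal(-7/3, 11/9)
obs 2: x=-3 → posterior Normal(-18/7, 11/14)
obs 3: x=1/2 → posterior Normal(-67/38, 11/19)
obs 4: x=9 → posterior Normal(23/48, 11/24)
obs 5: x=7/2 → posterior Normal(1, 11/29)
obs 6: x=-10 → posterior Normal(-21/34, 11/34)
obs 7: x=1/2 → posterior Normal(-37/78, 11/39)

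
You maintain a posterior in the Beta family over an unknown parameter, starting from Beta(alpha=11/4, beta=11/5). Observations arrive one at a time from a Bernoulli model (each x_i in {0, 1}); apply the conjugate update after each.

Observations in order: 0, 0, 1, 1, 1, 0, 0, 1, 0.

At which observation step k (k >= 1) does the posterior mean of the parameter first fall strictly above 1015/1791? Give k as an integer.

obs 1: x=0 → posterior Beta(11/4, 16/5)
obs 2: x=0 → posterior Beta(11/4, 21/5)
obs 3: x=1 → posterior Beta(15/4, 21/5)
obs 4: x=1 → posterior Beta(19/4, 21/5)
obs 5: x=1 → posterior Beta(23/4, 21/5)
obs 6: x=0 → posterior Beta(23/4, 26/5)
obs 7: x=0 → posterior Beta(23/4, 31/5)
obs 8: x=1 → posterior Beta(27/4, 31/5)
obs 9: x=0 → posterior Beta(27/4, 36/5)

k = 5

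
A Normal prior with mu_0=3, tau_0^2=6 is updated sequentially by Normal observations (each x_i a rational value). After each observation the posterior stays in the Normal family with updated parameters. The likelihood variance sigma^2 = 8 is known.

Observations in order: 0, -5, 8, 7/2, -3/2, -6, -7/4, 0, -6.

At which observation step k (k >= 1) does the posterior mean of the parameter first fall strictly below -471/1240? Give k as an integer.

k = 9

obs 1: x=0 → posterior Normal(12/7, 24/7)
obs 2: x=-5 → posterior Normal(-3/10, 12/5)
obs 3: x=8 → posterior Normal(21/13, 24/13)
obs 4: x=7/2 → posterior Normal(63/32, 3/2)
obs 5: x=-3/2 → posterior Normal(27/19, 24/19)
obs 6: x=-6 → posterior Normal(9/22, 12/11)
obs 7: x=-7/4 → posterior Normal(3/20, 24/25)
obs 8: x=0 → posterior Normal(15/112, 6/7)
obs 9: x=-6 → posterior Normal(-57/124, 24/31)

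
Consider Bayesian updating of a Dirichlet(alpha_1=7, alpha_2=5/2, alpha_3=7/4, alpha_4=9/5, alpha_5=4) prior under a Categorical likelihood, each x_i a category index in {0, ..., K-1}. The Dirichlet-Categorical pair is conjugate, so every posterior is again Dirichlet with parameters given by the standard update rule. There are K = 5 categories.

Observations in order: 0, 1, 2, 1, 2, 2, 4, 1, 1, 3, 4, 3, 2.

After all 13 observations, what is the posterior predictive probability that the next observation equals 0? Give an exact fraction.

obs 1: x=0 → posterior Dirichlet(8, 5/2, 7/4, 9/5, 4)
obs 2: x=1 → posterior Dirichlet(8, 7/2, 7/4, 9/5, 4)
obs 3: x=2 → posterior Dirichlet(8, 7/2, 11/4, 9/5, 4)
obs 4: x=1 → posterior Dirichlet(8, 9/2, 11/4, 9/5, 4)
obs 5: x=2 → posterior Dirichlet(8, 9/2, 15/4, 9/5, 4)
obs 6: x=2 → posterior Dirichlet(8, 9/2, 19/4, 9/5, 4)
obs 7: x=4 → posterior Dirichlet(8, 9/2, 19/4, 9/5, 5)
obs 8: x=1 → posterior Dirichlet(8, 11/2, 19/4, 9/5, 5)
obs 9: x=1 → posterior Dirichlet(8, 13/2, 19/4, 9/5, 5)
obs 10: x=3 → posterior Dirichlet(8, 13/2, 19/4, 14/5, 5)
obs 11: x=4 → posterior Dirichlet(8, 13/2, 19/4, 14/5, 6)
obs 12: x=3 → posterior Dirichlet(8, 13/2, 19/4, 19/5, 6)
obs 13: x=2 → posterior Dirichlet(8, 13/2, 23/4, 19/5, 6)

160/601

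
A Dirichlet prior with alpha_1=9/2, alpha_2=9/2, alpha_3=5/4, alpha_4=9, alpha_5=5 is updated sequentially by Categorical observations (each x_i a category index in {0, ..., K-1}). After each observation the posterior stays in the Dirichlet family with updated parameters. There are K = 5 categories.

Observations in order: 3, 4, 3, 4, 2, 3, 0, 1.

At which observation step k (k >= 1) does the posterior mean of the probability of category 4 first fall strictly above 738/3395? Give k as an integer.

obs 1: x=3 → posterior Dirichlet(9/2, 9/2, 5/4, 10, 5)
obs 2: x=4 → posterior Dirichlet(9/2, 9/2, 5/4, 10, 6)
obs 3: x=3 → posterior Dirichlet(9/2, 9/2, 5/4, 11, 6)
obs 4: x=4 → posterior Dirichlet(9/2, 9/2, 5/4, 11, 7)
obs 5: x=2 → posterior Dirichlet(9/2, 9/2, 9/4, 11, 7)
obs 6: x=3 → posterior Dirichlet(9/2, 9/2, 9/4, 12, 7)
obs 7: x=0 → posterior Dirichlet(11/2, 9/2, 9/4, 12, 7)
obs 8: x=1 → posterior Dirichlet(11/2, 11/2, 9/4, 12, 7)

k = 2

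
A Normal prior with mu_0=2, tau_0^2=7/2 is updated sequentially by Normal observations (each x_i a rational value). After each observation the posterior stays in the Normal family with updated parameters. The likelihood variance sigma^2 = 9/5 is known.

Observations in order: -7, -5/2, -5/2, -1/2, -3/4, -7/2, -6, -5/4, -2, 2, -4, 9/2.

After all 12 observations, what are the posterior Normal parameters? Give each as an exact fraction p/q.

mu_0=-1573/876, tau_0^2=21/146

obs 1: x=-7 → posterior Normal(-209/53, 63/53)
obs 2: x=-5/2 → posterior Normal(-593/176, 63/88)
obs 3: x=-5/2 → posterior Normal(-128/41, 21/41)
obs 4: x=-1/2 → posterior Normal(-803/316, 63/158)
obs 5: x=-3/4 → posterior Normal(-1711/772, 63/193)
obs 6: x=-7/2 → posterior Normal(-2201/912, 21/76)
obs 7: x=-6 → posterior Normal(-3041/1052, 63/263)
obs 8: x=-5/4 → posterior Normal(-402/149, 63/298)
obs 9: x=-2 → posterior Normal(-874/333, 7/37)
obs 10: x=2 → posterior Normal(-201/92, 63/368)
obs 11: x=-4 → posterior Normal(-944/403, 63/403)
obs 12: x=9/2 → posterior Normal(-1573/876, 21/146)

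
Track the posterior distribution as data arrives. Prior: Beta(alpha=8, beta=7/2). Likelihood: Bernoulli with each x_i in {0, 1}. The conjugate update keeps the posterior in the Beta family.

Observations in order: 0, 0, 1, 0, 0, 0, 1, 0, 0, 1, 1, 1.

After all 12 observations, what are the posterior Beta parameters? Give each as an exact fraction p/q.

alpha=13, beta=21/2

obs 1: x=0 → posterior Beta(8, 9/2)
obs 2: x=0 → posterior Beta(8, 11/2)
obs 3: x=1 → posterior Beta(9, 11/2)
obs 4: x=0 → posterior Beta(9, 13/2)
obs 5: x=0 → posterior Beta(9, 15/2)
obs 6: x=0 → posterior Beta(9, 17/2)
obs 7: x=1 → posterior Beta(10, 17/2)
obs 8: x=0 → posterior Beta(10, 19/2)
obs 9: x=0 → posterior Beta(10, 21/2)
obs 10: x=1 → posterior Beta(11, 21/2)
obs 11: x=1 → posterior Beta(12, 21/2)
obs 12: x=1 → posterior Beta(13, 21/2)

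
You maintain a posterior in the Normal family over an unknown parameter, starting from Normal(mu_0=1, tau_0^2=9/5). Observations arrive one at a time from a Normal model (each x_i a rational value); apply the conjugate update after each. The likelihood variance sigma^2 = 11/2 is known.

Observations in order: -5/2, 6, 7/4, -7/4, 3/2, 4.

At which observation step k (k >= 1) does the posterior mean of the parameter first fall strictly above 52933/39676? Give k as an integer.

obs 1: x=-5/2 → posterior Normal(10/73, 99/73)
obs 2: x=6 → posterior Normal(118/91, 99/91)
obs 3: x=7/4 → posterior Normal(299/218, 99/109)
obs 4: x=-7/4 → posterior Normal(118/127, 99/127)
obs 5: x=3/2 → posterior Normal(1, 99/145)
obs 6: x=4 → posterior Normal(217/163, 99/163)

k = 3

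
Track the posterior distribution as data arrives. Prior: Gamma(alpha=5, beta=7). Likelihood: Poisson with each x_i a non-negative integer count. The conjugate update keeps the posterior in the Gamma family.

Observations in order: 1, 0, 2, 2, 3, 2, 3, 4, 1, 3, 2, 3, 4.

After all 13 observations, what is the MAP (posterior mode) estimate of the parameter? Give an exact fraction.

17/10

obs 1: x=1 → posterior Gamma(6, 8)
obs 2: x=0 → posterior Gamma(6, 9)
obs 3: x=2 → posterior Gamma(8, 10)
obs 4: x=2 → posterior Gamma(10, 11)
obs 5: x=3 → posterior Gamma(13, 12)
obs 6: x=2 → posterior Gamma(15, 13)
obs 7: x=3 → posterior Gamma(18, 14)
obs 8: x=4 → posterior Gamma(22, 15)
obs 9: x=1 → posterior Gamma(23, 16)
obs 10: x=3 → posterior Gamma(26, 17)
obs 11: x=2 → posterior Gamma(28, 18)
obs 12: x=3 → posterior Gamma(31, 19)
obs 13: x=4 → posterior Gamma(35, 20)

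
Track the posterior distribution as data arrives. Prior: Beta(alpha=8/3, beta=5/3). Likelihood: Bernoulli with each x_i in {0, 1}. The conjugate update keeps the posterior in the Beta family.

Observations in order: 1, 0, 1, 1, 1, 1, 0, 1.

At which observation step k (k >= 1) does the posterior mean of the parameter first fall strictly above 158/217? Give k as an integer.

k = 6

obs 1: x=1 → posterior Beta(11/3, 5/3)
obs 2: x=0 → posterior Beta(11/3, 8/3)
obs 3: x=1 → posterior Beta(14/3, 8/3)
obs 4: x=1 → posterior Beta(17/3, 8/3)
obs 5: x=1 → posterior Beta(20/3, 8/3)
obs 6: x=1 → posterior Beta(23/3, 8/3)
obs 7: x=0 → posterior Beta(23/3, 11/3)
obs 8: x=1 → posterior Beta(26/3, 11/3)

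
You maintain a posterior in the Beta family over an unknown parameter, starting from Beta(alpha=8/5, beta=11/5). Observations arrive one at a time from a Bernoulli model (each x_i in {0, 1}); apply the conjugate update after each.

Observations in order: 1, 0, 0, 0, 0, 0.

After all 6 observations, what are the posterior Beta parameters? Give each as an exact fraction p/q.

alpha=13/5, beta=36/5

obs 1: x=1 → posterior Beta(13/5, 11/5)
obs 2: x=0 → posterior Beta(13/5, 16/5)
obs 3: x=0 → posterior Beta(13/5, 21/5)
obs 4: x=0 → posterior Beta(13/5, 26/5)
obs 5: x=0 → posterior Beta(13/5, 31/5)
obs 6: x=0 → posterior Beta(13/5, 36/5)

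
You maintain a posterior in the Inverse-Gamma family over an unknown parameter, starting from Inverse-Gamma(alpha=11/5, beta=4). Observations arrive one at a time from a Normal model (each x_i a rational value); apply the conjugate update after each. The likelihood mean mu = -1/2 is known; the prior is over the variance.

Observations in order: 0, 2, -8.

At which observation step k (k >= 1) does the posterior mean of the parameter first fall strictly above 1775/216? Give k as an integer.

k = 3

obs 1: x=0 → posterior Inverse-Gamma(27/10, 33/8)
obs 2: x=2 → posterior Inverse-Gamma(16/5, 29/4)
obs 3: x=-8 → posterior Inverse-Gamma(37/10, 283/8)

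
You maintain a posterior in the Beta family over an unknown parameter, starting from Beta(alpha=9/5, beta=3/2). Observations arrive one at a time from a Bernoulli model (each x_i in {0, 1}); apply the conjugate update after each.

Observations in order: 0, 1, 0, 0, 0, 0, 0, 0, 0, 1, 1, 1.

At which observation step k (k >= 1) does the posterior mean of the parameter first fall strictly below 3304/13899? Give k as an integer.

obs 1: x=0 → posterior Beta(9/5, 5/2)
obs 2: x=1 → posterior Beta(14/5, 5/2)
obs 3: x=0 → posterior Beta(14/5, 7/2)
obs 4: x=0 → posterior Beta(14/5, 9/2)
obs 5: x=0 → posterior Beta(14/5, 11/2)
obs 6: x=0 → posterior Beta(14/5, 13/2)
obs 7: x=0 → posterior Beta(14/5, 15/2)
obs 8: x=0 → posterior Beta(14/5, 17/2)
obs 9: x=0 → posterior Beta(14/5, 19/2)
obs 10: x=1 → posterior Beta(19/5, 19/2)
obs 11: x=1 → posterior Beta(24/5, 19/2)
obs 12: x=1 → posterior Beta(29/5, 19/2)

k = 9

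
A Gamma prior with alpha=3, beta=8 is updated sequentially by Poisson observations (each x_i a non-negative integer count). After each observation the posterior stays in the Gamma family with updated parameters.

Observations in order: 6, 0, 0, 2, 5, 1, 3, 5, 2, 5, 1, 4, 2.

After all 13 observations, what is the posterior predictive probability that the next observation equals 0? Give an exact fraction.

obs 1: x=6 → posterior Gamma(9, 9)
obs 2: x=0 → posterior Gamma(9, 10)
obs 3: x=0 → posterior Gamma(9, 11)
obs 4: x=2 → posterior Gamma(11, 12)
obs 5: x=5 → posterior Gamma(16, 13)
obs 6: x=1 → posterior Gamma(17, 14)
obs 7: x=3 → posterior Gamma(20, 15)
obs 8: x=5 → posterior Gamma(25, 16)
obs 9: x=2 → posterior Gamma(27, 17)
obs 10: x=5 → posterior Gamma(32, 18)
obs 11: x=1 → posterior Gamma(33, 19)
obs 12: x=4 → posterior Gamma(37, 20)
obs 13: x=2 → posterior Gamma(39, 21)

3685975927806112219127687339549342762856035687969181/22619580800770514778759787562400873673529752979243008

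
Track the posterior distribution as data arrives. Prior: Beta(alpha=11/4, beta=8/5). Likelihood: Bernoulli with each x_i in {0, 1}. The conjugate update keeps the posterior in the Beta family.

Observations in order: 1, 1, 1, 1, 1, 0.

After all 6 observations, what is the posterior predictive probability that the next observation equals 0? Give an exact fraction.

obs 1: x=1 → posterior Beta(15/4, 8/5)
obs 2: x=1 → posterior Beta(19/4, 8/5)
obs 3: x=1 → posterior Beta(23/4, 8/5)
obs 4: x=1 → posterior Beta(27/4, 8/5)
obs 5: x=1 → posterior Beta(31/4, 8/5)
obs 6: x=0 → posterior Beta(31/4, 13/5)

52/207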